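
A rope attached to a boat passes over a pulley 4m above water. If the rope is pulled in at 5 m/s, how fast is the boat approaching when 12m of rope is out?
15√2/4 ≈ 5.303 m/s

rope² = x² + 4²
x = √(12² - 4²) = 8√2
dx/dt = (rope/x) · d(rope)/dt = (12/(8√2)) · (-5) = -15√2/4 m/s
The boat approaches at 15√2/4 ≈ 5.303 m/s.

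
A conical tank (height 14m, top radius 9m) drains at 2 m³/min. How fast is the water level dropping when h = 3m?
392/(729π) ≈ 0.1712 m/min

r/h = 9/14, so r = (9/14)h
V = (1/3)πr²h = (1/3)π((9/14)h)²h = (27/196)πh³
dV/dh = (81/196)πh²
dh/dt = (dV/dt)/(dV/dh) = -2/((81/196)π·3²) = -392/(729π) m/min
The level is dropping at 392/(729π) ≈ 0.1712 m/min.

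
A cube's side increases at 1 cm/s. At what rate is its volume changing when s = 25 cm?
1875 cm³/s

V = s³
dV/dt = 3s² · ds/dt = 3·25²·1 = 1875 cm³/s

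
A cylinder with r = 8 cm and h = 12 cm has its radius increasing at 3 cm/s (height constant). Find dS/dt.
168π cm²/s

S = 2πrh + 2πr² (lateral + bases)
dS/dt = (2πh + 4πr)·dr/dt = (2π·12 + 4π·8)·3
= 168π cm²/s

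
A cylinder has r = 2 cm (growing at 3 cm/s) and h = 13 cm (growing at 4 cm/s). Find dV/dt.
172π cm³/s

V = πr²h
dV/dt = 2πrh·dr/dt + πr²·dh/dt
= 2π(2)(13)(3) + π(2)²(4)
= 172π cm³/s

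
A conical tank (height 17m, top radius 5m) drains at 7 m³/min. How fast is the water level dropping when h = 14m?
289/(700π) ≈ 0.1314 m/min

r/h = 5/17, so r = (5/17)h
V = (1/3)πr²h = (1/3)π((5/17)h)²h = (25/867)πh³
dV/dh = (25/289)πh²
dh/dt = (dV/dt)/(dV/dh) = -7/((25/289)π·14²) = -289/(700π) m/min
The level is dropping at 289/(700π) ≈ 0.1314 m/min.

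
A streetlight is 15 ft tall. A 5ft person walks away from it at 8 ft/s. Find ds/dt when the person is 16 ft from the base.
4 ft/s

By similar triangles: 15/(x+s) = 5/s
Solving: s = 5x/10
ds/dt = 5/10 · dx/dt = 1/2 · 8 = 4 ft/s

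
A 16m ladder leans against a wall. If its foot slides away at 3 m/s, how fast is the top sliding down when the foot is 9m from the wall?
27√7/35 ≈ 2.041 m/s

x² + y² = 16²
2x·dx/dt + 2y·dy/dt = 0
dy/dt = -x/y · dx/dt = -9/(5√7) · 3 = -27√7/35 m/s
The top is descending at 27√7/35 ≈ 2.041 m/s.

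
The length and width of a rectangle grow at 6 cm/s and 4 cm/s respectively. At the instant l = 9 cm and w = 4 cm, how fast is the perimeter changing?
20 cm/s

P = 2(l + w)
dP/dt = 2(dl/dt + dw/dt) = 2(6 + 4) = 20 cm/s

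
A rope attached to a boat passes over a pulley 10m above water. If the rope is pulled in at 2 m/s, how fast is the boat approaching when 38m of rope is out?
19√21/42 ≈ 2.073 m/s

rope² = x² + 10²
x = √(38² - 10²) = 8√21
dx/dt = (rope/x) · d(rope)/dt = (38/(8√21)) · (-2) = -19√21/42 m/s
The boat approaches at 19√21/42 ≈ 2.073 m/s.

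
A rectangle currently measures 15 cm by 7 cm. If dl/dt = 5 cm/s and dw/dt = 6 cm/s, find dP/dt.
22 cm/s

P = 2(l + w)
dP/dt = 2(dl/dt + dw/dt) = 2(5 + 6) = 22 cm/s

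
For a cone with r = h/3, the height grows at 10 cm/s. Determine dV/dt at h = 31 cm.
9610π/9 cm³/s

V = (1/3)π(h/3)²h = πh³/27
dV/dt = πh²/9 · 10
At h = 31: dV/dt = 9610π/9 cm³/s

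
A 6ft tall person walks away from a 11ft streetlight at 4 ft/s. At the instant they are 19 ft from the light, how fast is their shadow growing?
24/5 ft/s

By similar triangles: 11/(x+s) = 6/s
Solving: s = 6x/5
ds/dt = 6/5 · dx/dt = 6/5 · 4 = 24/5 ft/s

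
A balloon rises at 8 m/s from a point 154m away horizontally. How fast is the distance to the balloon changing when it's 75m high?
600√29341/29341 ≈ 3.503 m/s

z² = 154² + y²
z = √(154² + 75²) = √29341
dz/dt = y/z · dy/dt = 75/√29341 · 8 = 600√29341/29341 ≈ 3.503 m/s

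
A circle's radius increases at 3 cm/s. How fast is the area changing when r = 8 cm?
48π cm²/s

A = πr²
dA/dt = 2πr · dr/dt = 2π(8)(3) = 48π cm²/s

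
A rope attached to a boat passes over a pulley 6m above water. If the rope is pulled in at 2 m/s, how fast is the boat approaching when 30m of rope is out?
5√6/6 ≈ 2.041 m/s

rope² = x² + 6²
x = √(30² - 6²) = 12√6
dx/dt = (rope/x) · d(rope)/dt = (30/(12√6)) · (-2) = -5√6/6 m/s
The boat approaches at 5√6/6 ≈ 2.041 m/s.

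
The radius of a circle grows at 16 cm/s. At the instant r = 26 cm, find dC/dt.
32π cm/s

C = 2πr
dC/dt = 2π · dr/dt = 2π · 16 = 32π cm/s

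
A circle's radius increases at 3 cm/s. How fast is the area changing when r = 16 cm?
96π cm²/s

A = πr²
dA/dt = 2πr · dr/dt = 2π(16)(3) = 96π cm²/s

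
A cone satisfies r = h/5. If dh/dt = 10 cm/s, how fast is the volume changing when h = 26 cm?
1352π/5 cm³/s

V = (1/3)π(h/5)²h = πh³/75
dV/dt = πh²/25 · 10
At h = 26: dV/dt = 1352π/5 cm³/s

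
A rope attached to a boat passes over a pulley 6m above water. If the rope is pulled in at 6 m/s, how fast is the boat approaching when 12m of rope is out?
4√3 ≈ 6.928 m/s

rope² = x² + 6²
x = √(12² - 6²) = 6√3
dx/dt = (rope/x) · d(rope)/dt = (12/(6√3)) · (-6) = -4√3 m/s
The boat approaches at 4√3 ≈ 6.928 m/s.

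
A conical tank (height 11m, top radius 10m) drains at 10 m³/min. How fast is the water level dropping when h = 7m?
121/(490π) ≈ 0.0786 m/min

r/h = 10/11, so r = (10/11)h
V = (1/3)πr²h = (1/3)π((10/11)h)²h = (100/363)πh³
dV/dh = (100/121)πh²
dh/dt = (dV/dt)/(dV/dh) = -10/((100/121)π·7²) = -121/(490π) m/min
The level is dropping at 121/(490π) ≈ 0.0786 m/min.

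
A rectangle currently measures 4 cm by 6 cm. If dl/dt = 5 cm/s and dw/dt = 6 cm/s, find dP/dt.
22 cm/s

P = 2(l + w)
dP/dt = 2(dl/dt + dw/dt) = 2(5 + 6) = 22 cm/s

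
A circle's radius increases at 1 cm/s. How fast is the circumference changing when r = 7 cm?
2π cm/s

C = 2πr
dC/dt = 2π · dr/dt = 2π · 1 = 2π cm/s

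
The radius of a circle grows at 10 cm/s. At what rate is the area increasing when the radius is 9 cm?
180π cm²/s

A = πr²
dA/dt = 2πr · dr/dt = 2π(9)(10) = 180π cm²/s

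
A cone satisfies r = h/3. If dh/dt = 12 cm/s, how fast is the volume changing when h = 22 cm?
1936π/3 cm³/s

V = (1/3)π(h/3)²h = πh³/27
dV/dt = πh²/9 · 12
At h = 22: dV/dt = 1936π/3 cm³/s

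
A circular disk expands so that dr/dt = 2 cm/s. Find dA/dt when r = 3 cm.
12π cm²/s

A = πr²
dA/dt = 2πr · dr/dt = 2π(3)(2) = 12π cm²/s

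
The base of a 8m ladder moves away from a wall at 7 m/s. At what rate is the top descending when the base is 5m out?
35√39/39 ≈ 5.604 m/s

x² + y² = 8²
2x·dx/dt + 2y·dy/dt = 0
dy/dt = -x/y · dx/dt = -5/√39 · 7 = -35√39/39 m/s
The top is descending at 35√39/39 ≈ 5.604 m/s.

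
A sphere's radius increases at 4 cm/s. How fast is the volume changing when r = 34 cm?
18496π cm³/s

V = (4/3)πr³
dV/dt = dV/dr · dr/dt = 4πr² · 4
At r = 34: dV/dt = 18496π cm³/s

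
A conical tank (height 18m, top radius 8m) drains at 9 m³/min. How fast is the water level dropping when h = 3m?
81/(16π) ≈ 1.611 m/min

r/h = 8/18, so r = (4/9)h
V = (1/3)πr²h = (1/3)π((4/9)h)²h = (16/243)πh³
dV/dh = (16/81)πh²
dh/dt = (dV/dt)/(dV/dh) = -9/((16/81)π·3²) = -81/(16π) m/min
The level is dropping at 81/(16π) ≈ 1.611 m/min.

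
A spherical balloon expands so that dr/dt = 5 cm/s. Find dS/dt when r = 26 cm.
1040π cm²/s

S = 4πr²
dS/dt = dS/dr · dr/dt = 8πr · 5
At r = 26: dS/dt = 1040π cm²/s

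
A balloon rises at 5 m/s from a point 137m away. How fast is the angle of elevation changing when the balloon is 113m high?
0.02172 rad/s

tan(θ) = y/137
sec²(θ) · dθ/dt = (1/137) · dy/dt
dθ/dt = cos²(θ)/137 · 5 = 137/(137² + 113²) · 5
dθ/dt = 0.02172 rad/s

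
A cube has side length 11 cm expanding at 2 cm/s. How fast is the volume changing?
726 cm³/s

V = s³
dV/dt = 3s² · ds/dt = 3·11²·2 = 726 cm³/s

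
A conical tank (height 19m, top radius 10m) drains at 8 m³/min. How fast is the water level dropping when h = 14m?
361/(2450π) ≈ 0.0469 m/min

r/h = 10/19, so r = (10/19)h
V = (1/3)πr²h = (1/3)π((10/19)h)²h = (100/1083)πh³
dV/dh = (100/361)πh²
dh/dt = (dV/dt)/(dV/dh) = -8/((100/361)π·14²) = -361/(2450π) m/min
The level is dropping at 361/(2450π) ≈ 0.0469 m/min.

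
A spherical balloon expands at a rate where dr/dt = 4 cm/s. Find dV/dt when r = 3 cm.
144π cm³/s

V = (4/3)πr³
dV/dt = dV/dr · dr/dt = 4πr² · 4
At r = 3: dV/dt = 144π cm³/s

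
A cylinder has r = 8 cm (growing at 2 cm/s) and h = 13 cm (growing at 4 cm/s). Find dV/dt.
672π cm³/s

V = πr²h
dV/dt = 2πrh·dr/dt + πr²·dh/dt
= 2π(8)(13)(2) + π(8)²(4)
= 672π cm³/s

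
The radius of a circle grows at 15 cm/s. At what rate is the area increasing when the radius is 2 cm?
60π cm²/s

A = πr²
dA/dt = 2πr · dr/dt = 2π(2)(15) = 60π cm²/s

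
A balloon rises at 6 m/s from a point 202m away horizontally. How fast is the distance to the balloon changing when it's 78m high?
117√11722/5861 ≈ 2.161 m/s

z² = 202² + y²
z = √(202² + 78²) = 2√11722
dz/dt = y/z · dy/dt = 78/(2√11722) · 6 = 117√11722/5861 ≈ 2.161 m/s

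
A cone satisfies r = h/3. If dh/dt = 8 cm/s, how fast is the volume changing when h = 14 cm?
1568π/9 cm³/s

V = (1/3)π(h/3)²h = πh³/27
dV/dt = πh²/9 · 8
At h = 14: dV/dt = 1568π/9 cm³/s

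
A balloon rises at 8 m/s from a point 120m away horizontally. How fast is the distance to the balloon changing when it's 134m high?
536√8089/8089 ≈ 5.96 m/s

z² = 120² + y²
z = √(120² + 134²) = 2√8089
dz/dt = y/z · dy/dt = 134/(2√8089) · 8 = 536√8089/8089 ≈ 5.96 m/s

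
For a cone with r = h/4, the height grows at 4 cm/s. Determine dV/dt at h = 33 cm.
1089π/4 cm³/s

V = (1/3)π(h/4)²h = πh³/48
dV/dt = πh²/16 · 4
At h = 33: dV/dt = 1089π/4 cm³/s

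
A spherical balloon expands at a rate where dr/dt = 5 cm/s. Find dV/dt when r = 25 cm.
12500π cm³/s

V = (4/3)πr³
dV/dt = dV/dr · dr/dt = 4πr² · 5
At r = 25: dV/dt = 12500π cm³/s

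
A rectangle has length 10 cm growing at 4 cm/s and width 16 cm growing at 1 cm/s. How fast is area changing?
74 cm²/s

A = lw
dA/dt = w·dl/dt + l·dw/dt = 16·4 + 10·1 = 74 cm²/s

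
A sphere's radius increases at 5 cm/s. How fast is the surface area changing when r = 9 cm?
360π cm²/s

S = 4πr²
dS/dt = dS/dr · dr/dt = 8πr · 5
At r = 9: dS/dt = 360π cm²/s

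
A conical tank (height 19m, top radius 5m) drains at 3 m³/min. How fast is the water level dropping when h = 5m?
1083/(625π) ≈ 0.5516 m/min

r/h = 5/19, so r = (5/19)h
V = (1/3)πr²h = (1/3)π((5/19)h)²h = (25/1083)πh³
dV/dh = (25/361)πh²
dh/dt = (dV/dt)/(dV/dh) = -3/((25/361)π·5²) = -1083/(625π) m/min
The level is dropping at 1083/(625π) ≈ 0.5516 m/min.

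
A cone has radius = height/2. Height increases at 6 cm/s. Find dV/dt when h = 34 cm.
1734π cm³/s

V = (1/3)π(h/2)²h = πh³/12
dV/dt = πh²/4 · 6
At h = 34: dV/dt = 1734π cm³/s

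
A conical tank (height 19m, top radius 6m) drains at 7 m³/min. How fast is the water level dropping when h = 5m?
2527/(900π) ≈ 0.8937 m/min

r/h = 6/19, so r = (6/19)h
V = (1/3)πr²h = (1/3)π((6/19)h)²h = (12/361)πh³
dV/dh = (36/361)πh²
dh/dt = (dV/dt)/(dV/dh) = -7/((36/361)π·5²) = -2527/(900π) m/min
The level is dropping at 2527/(900π) ≈ 0.8937 m/min.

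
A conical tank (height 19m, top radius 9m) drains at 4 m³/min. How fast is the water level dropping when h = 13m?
1444/(13689π) ≈ 0.03358 m/min

r/h = 9/19, so r = (9/19)h
V = (1/3)πr²h = (1/3)π((9/19)h)²h = (27/361)πh³
dV/dh = (81/361)πh²
dh/dt = (dV/dt)/(dV/dh) = -4/((81/361)π·13²) = -1444/(13689π) m/min
The level is dropping at 1444/(13689π) ≈ 0.03358 m/min.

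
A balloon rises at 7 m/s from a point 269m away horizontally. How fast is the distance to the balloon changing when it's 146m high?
1022√93677/93677 ≈ 3.339 m/s

z² = 269² + y²
z = √(269² + 146²) = √93677
dz/dt = y/z · dy/dt = 146/√93677 · 7 = 1022√93677/93677 ≈ 3.339 m/s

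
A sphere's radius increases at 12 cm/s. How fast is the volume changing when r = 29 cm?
40368π cm³/s

V = (4/3)πr³
dV/dt = dV/dr · dr/dt = 4πr² · 12
At r = 29: dV/dt = 40368π cm³/s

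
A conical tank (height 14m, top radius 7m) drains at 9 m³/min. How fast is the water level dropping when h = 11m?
36/(121π) ≈ 0.0947 m/min

r/h = 7/14, so r = (1/2)h
V = (1/3)πr²h = (1/3)π((1/2)h)²h = (1/12)πh³
dV/dh = (1/4)πh²
dh/dt = (dV/dt)/(dV/dh) = -9/((1/4)π·11²) = -36/(121π) m/min
The level is dropping at 36/(121π) ≈ 0.0947 m/min.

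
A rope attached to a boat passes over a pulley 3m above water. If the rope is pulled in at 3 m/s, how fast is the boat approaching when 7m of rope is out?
21√10/20 ≈ 3.32 m/s

rope² = x² + 3²
x = √(7² - 3²) = 2√10
dx/dt = (rope/x) · d(rope)/dt = (7/(2√10)) · (-3) = -21√10/20 m/s
The boat approaches at 21√10/20 ≈ 3.32 m/s.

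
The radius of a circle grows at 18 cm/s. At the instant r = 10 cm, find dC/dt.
36π cm/s

C = 2πr
dC/dt = 2π · dr/dt = 2π · 18 = 36π cm/s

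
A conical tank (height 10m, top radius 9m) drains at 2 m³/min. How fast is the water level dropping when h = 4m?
25/(162π) ≈ 0.04912 m/min

r/h = 9/10, so r = (9/10)h
V = (1/3)πr²h = (1/3)π((9/10)h)²h = (27/100)πh³
dV/dh = (81/100)πh²
dh/dt = (dV/dt)/(dV/dh) = -2/((81/100)π·4²) = -25/(162π) m/min
The level is dropping at 25/(162π) ≈ 0.04912 m/min.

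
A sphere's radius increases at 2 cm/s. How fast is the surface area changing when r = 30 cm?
480π cm²/s

S = 4πr²
dS/dt = dS/dr · dr/dt = 8πr · 2
At r = 30: dS/dt = 480π cm²/s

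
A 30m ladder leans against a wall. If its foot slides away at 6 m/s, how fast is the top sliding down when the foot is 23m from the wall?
138√371/371 ≈ 7.165 m/s

x² + y² = 30²
2x·dx/dt + 2y·dy/dt = 0
dy/dt = -x/y · dx/dt = -23/√371 · 6 = -138√371/371 m/s
The top is descending at 138√371/371 ≈ 7.165 m/s.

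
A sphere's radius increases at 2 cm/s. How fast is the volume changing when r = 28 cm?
6272π cm³/s

V = (4/3)πr³
dV/dt = dV/dr · dr/dt = 4πr² · 2
At r = 28: dV/dt = 6272π cm³/s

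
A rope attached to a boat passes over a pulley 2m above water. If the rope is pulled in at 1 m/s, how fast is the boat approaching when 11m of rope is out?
11√13/39 ≈ 1.017 m/s

rope² = x² + 2²
x = √(11² - 2²) = 3√13
dx/dt = (rope/x) · d(rope)/dt = (11/(3√13)) · (-1) = -11√13/39 m/s
The boat approaches at 11√13/39 ≈ 1.017 m/s.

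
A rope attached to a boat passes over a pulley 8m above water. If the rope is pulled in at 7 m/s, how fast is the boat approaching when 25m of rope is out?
175√561/561 ≈ 7.389 m/s

rope² = x² + 8²
x = √(25² - 8²) = √561
dx/dt = (rope/x) · d(rope)/dt = (25/√561) · (-7) = -175√561/561 m/s
The boat approaches at 175√561/561 ≈ 7.389 m/s.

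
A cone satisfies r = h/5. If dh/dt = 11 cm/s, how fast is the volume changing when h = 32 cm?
11264π/25 cm³/s

V = (1/3)π(h/5)²h = πh³/75
dV/dt = πh²/25 · 11
At h = 32: dV/dt = 11264π/25 cm³/s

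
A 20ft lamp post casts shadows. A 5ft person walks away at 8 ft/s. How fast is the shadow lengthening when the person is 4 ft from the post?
8/3 ft/s

By similar triangles: 20/(x+s) = 5/s
Solving: s = 5x/15
ds/dt = 5/15 · dx/dt = 1/3 · 8 = 8/3 ft/s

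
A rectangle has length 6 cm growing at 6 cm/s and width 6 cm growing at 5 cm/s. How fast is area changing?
66 cm²/s

A = lw
dA/dt = w·dl/dt + l·dw/dt = 6·6 + 6·5 = 66 cm²/s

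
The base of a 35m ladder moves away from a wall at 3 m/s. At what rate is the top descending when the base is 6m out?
18√1189/1189 ≈ 0.522 m/s

x² + y² = 35²
2x·dx/dt + 2y·dy/dt = 0
dy/dt = -x/y · dx/dt = -6/√1189 · 3 = -18√1189/1189 m/s
The top is descending at 18√1189/1189 ≈ 0.522 m/s.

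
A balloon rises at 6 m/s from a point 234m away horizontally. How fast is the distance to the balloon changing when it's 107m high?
642√66205/66205 ≈ 2.495 m/s

z² = 234² + y²
z = √(234² + 107²) = √66205
dz/dt = y/z · dy/dt = 107/√66205 · 6 = 642√66205/66205 ≈ 2.495 m/s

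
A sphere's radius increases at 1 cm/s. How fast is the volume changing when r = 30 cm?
3600π cm³/s

V = (4/3)πr³
dV/dt = dV/dr · dr/dt = 4πr² · 1
At r = 30: dV/dt = 3600π cm³/s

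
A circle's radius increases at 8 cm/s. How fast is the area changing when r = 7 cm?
112π cm²/s

A = πr²
dA/dt = 2πr · dr/dt = 2π(7)(8) = 112π cm²/s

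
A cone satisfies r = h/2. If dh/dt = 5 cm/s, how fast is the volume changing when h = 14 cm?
245π cm³/s

V = (1/3)π(h/2)²h = πh³/12
dV/dt = πh²/4 · 5
At h = 14: dV/dt = 245π cm³/s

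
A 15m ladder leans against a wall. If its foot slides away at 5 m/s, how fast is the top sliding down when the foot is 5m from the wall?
5√2/4 ≈ 1.768 m/s

x² + y² = 15²
2x·dx/dt + 2y·dy/dt = 0
dy/dt = -x/y · dx/dt = -5/(10√2) · 5 = -5√2/4 m/s
The top is descending at 5√2/4 ≈ 1.768 m/s.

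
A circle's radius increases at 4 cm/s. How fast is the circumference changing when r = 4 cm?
8π cm/s

C = 2πr
dC/dt = 2π · dr/dt = 2π · 4 = 8π cm/s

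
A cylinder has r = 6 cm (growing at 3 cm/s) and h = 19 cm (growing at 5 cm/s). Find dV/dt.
864π cm³/s

V = πr²h
dV/dt = 2πrh·dr/dt + πr²·dh/dt
= 2π(6)(19)(3) + π(6)²(5)
= 864π cm³/s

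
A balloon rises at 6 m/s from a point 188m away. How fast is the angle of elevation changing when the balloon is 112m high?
0.023555 rad/s

tan(θ) = y/188
sec²(θ) · dθ/dt = (1/188) · dy/dt
dθ/dt = cos²(θ)/188 · 6 = 188/(188² + 112²) · 6
dθ/dt = 0.023555 rad/s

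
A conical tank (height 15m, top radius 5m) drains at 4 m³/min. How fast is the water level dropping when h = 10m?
9/(25π) ≈ 0.1146 m/min

r/h = 5/15, so r = (1/3)h
V = (1/3)πr²h = (1/3)π((1/3)h)²h = (1/27)πh³
dV/dh = (1/9)πh²
dh/dt = (dV/dt)/(dV/dh) = -4/((1/9)π·10²) = -9/(25π) m/min
The level is dropping at 9/(25π) ≈ 0.1146 m/min.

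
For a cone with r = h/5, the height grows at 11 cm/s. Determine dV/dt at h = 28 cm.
8624π/25 cm³/s

V = (1/3)π(h/5)²h = πh³/75
dV/dt = πh²/25 · 11
At h = 28: dV/dt = 8624π/25 cm³/s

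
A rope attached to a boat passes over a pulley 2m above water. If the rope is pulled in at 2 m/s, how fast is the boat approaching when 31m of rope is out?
62√957/957 ≈ 2.004 m/s

rope² = x² + 2²
x = √(31² - 2²) = √957
dx/dt = (rope/x) · d(rope)/dt = (31/√957) · (-2) = -62√957/957 m/s
The boat approaches at 62√957/957 ≈ 2.004 m/s.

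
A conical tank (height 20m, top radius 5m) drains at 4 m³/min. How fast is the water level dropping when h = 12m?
4/(9π) ≈ 0.1415 m/min

r/h = 5/20, so r = (1/4)h
V = (1/3)πr²h = (1/3)π((1/4)h)²h = (1/48)πh³
dV/dh = (1/16)πh²
dh/dt = (dV/dt)/(dV/dh) = -4/((1/16)π·12²) = -4/(9π) m/min
The level is dropping at 4/(9π) ≈ 0.1415 m/min.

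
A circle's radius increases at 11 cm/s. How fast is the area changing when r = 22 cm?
484π cm²/s

A = πr²
dA/dt = 2πr · dr/dt = 2π(22)(11) = 484π cm²/s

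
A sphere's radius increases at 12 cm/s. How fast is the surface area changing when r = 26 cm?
2496π cm²/s

S = 4πr²
dS/dt = dS/dr · dr/dt = 8πr · 12
At r = 26: dS/dt = 2496π cm²/s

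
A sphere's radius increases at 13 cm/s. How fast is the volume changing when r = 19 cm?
18772π cm³/s

V = (4/3)πr³
dV/dt = dV/dr · dr/dt = 4πr² · 13
At r = 19: dV/dt = 18772π cm³/s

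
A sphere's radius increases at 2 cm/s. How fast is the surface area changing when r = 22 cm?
352π cm²/s

S = 4πr²
dS/dt = dS/dr · dr/dt = 8πr · 2
At r = 22: dS/dt = 352π cm²/s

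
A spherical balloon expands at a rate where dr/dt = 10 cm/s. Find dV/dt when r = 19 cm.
14440π cm³/s

V = (4/3)πr³
dV/dt = dV/dr · dr/dt = 4πr² · 10
At r = 19: dV/dt = 14440π cm³/s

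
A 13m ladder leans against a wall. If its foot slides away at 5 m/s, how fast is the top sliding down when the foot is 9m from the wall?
45√22/44 ≈ 4.797 m/s

x² + y² = 13²
2x·dx/dt + 2y·dy/dt = 0
dy/dt = -x/y · dx/dt = -9/(2√22) · 5 = -45√22/44 m/s
The top is descending at 45√22/44 ≈ 4.797 m/s.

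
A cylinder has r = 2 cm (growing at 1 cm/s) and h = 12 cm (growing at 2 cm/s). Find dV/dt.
56π cm³/s

V = πr²h
dV/dt = 2πrh·dr/dt + πr²·dh/dt
= 2π(2)(12)(1) + π(2)²(2)
= 56π cm³/s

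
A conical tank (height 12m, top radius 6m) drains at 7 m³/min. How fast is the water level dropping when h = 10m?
7/(25π) ≈ 0.08913 m/min

r/h = 6/12, so r = (1/2)h
V = (1/3)πr²h = (1/3)π((1/2)h)²h = (1/12)πh³
dV/dh = (1/4)πh²
dh/dt = (dV/dt)/(dV/dh) = -7/((1/4)π·10²) = -7/(25π) m/min
The level is dropping at 7/(25π) ≈ 0.08913 m/min.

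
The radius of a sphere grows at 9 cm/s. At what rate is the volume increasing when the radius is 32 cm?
36864π cm³/s

V = (4/3)πr³
dV/dt = dV/dr · dr/dt = 4πr² · 9
At r = 32: dV/dt = 36864π cm³/s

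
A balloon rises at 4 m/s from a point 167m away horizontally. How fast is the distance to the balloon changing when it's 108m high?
432√39553/39553 ≈ 2.172 m/s

z² = 167² + y²
z = √(167² + 108²) = √39553
dz/dt = y/z · dy/dt = 108/√39553 · 4 = 432√39553/39553 ≈ 2.172 m/s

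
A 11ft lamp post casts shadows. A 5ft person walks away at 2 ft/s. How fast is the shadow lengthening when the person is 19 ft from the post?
5/3 ft/s

By similar triangles: 11/(x+s) = 5/s
Solving: s = 5x/6
ds/dt = 5/6 · dx/dt = 5/6 · 2 = 5/3 ft/s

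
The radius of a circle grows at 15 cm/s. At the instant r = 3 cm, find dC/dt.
30π cm/s

C = 2πr
dC/dt = 2π · dr/dt = 2π · 15 = 30π cm/s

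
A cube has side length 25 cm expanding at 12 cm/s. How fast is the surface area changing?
3600 cm²/s

A = 6s²
dA/dt = 12s · ds/dt = 12·25·12 = 3600 cm²/s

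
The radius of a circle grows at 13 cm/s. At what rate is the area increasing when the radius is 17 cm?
442π cm²/s

A = πr²
dA/dt = 2πr · dr/dt = 2π(17)(13) = 442π cm²/s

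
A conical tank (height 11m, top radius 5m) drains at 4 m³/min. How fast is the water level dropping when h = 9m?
484/(2025π) ≈ 0.07608 m/min

r/h = 5/11, so r = (5/11)h
V = (1/3)πr²h = (1/3)π((5/11)h)²h = (25/363)πh³
dV/dh = (25/121)πh²
dh/dt = (dV/dt)/(dV/dh) = -4/((25/121)π·9²) = -484/(2025π) m/min
The level is dropping at 484/(2025π) ≈ 0.07608 m/min.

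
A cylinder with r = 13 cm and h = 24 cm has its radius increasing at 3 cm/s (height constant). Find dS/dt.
300π cm²/s

S = 2πrh + 2πr² (lateral + bases)
dS/dt = (2πh + 4πr)·dr/dt = (2π·24 + 4π·13)·3
= 300π cm²/s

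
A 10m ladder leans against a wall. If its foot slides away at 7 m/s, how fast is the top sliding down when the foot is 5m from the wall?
7√3/3 ≈ 4.041 m/s

x² + y² = 10²
2x·dx/dt + 2y·dy/dt = 0
dy/dt = -x/y · dx/dt = -5/(5√3) · 7 = -7√3/3 m/s
The top is descending at 7√3/3 ≈ 4.041 m/s.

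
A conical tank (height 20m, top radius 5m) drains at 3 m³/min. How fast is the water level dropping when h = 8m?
3/(4π) ≈ 0.2387 m/min

r/h = 5/20, so r = (1/4)h
V = (1/3)πr²h = (1/3)π((1/4)h)²h = (1/48)πh³
dV/dh = (1/16)πh²
dh/dt = (dV/dt)/(dV/dh) = -3/((1/16)π·8²) = -3/(4π) m/min
The level is dropping at 3/(4π) ≈ 0.2387 m/min.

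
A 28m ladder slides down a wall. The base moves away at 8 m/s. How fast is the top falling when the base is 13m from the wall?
104√615/615 ≈ 4.194 m/s

x² + y² = 28²
2x·dx/dt + 2y·dy/dt = 0
dy/dt = -x/y · dx/dt = -13/√615 · 8 = -104√615/615 m/s
The top is descending at 104√615/615 ≈ 4.194 m/s.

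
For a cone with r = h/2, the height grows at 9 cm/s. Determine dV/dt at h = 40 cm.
3600π cm³/s

V = (1/3)π(h/2)²h = πh³/12
dV/dt = πh²/4 · 9
At h = 40: dV/dt = 3600π cm³/s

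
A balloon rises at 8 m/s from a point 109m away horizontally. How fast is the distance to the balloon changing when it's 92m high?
736√20345/20345 ≈ 5.16 m/s

z² = 109² + y²
z = √(109² + 92²) = √20345
dz/dt = y/z · dy/dt = 92/√20345 · 8 = 736√20345/20345 ≈ 5.16 m/s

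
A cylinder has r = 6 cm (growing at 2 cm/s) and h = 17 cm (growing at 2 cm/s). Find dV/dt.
480π cm³/s

V = πr²h
dV/dt = 2πrh·dr/dt + πr²·dh/dt
= 2π(6)(17)(2) + π(6)²(2)
= 480π cm³/s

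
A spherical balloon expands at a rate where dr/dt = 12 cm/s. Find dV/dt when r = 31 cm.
46128π cm³/s

V = (4/3)πr³
dV/dt = dV/dr · dr/dt = 4πr² · 12
At r = 31: dV/dt = 46128π cm³/s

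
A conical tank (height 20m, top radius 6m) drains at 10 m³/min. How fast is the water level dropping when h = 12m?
125/(162π) ≈ 0.2456 m/min

r/h = 6/20, so r = (3/10)h
V = (1/3)πr²h = (1/3)π((3/10)h)²h = (3/100)πh³
dV/dh = (9/100)πh²
dh/dt = (dV/dt)/(dV/dh) = -10/((9/100)π·12²) = -125/(162π) m/min
The level is dropping at 125/(162π) ≈ 0.2456 m/min.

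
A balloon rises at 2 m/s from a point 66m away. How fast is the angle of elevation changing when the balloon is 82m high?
0.011913 rad/s

tan(θ) = y/66
sec²(θ) · dθ/dt = (1/66) · dy/dt
dθ/dt = cos²(θ)/66 · 2 = 66/(66² + 82²) · 2
dθ/dt = 0.011913 rad/s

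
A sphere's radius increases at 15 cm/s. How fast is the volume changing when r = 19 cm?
21660π cm³/s

V = (4/3)πr³
dV/dt = dV/dr · dr/dt = 4πr² · 15
At r = 19: dV/dt = 21660π cm³/s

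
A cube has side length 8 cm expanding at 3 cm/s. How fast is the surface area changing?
288 cm²/s

A = 6s²
dA/dt = 12s · ds/dt = 12·8·3 = 288 cm²/s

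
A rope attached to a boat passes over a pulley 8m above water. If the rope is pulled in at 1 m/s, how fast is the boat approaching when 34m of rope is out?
17√273/273 ≈ 1.029 m/s

rope² = x² + 8²
x = √(34² - 8²) = 2√273
dx/dt = (rope/x) · d(rope)/dt = (34/(2√273)) · (-1) = -17√273/273 m/s
The boat approaches at 17√273/273 ≈ 1.029 m/s.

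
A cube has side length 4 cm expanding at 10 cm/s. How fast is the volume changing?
480 cm³/s

V = s³
dV/dt = 3s² · ds/dt = 3·4²·10 = 480 cm³/s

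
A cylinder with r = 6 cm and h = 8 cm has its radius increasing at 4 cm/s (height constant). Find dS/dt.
160π cm²/s

S = 2πrh + 2πr² (lateral + bases)
dS/dt = (2πh + 4πr)·dr/dt = (2π·8 + 4π·6)·4
= 160π cm²/s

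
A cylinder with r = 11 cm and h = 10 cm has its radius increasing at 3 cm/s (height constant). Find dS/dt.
192π cm²/s

S = 2πrh + 2πr² (lateral + bases)
dS/dt = (2πh + 4πr)·dr/dt = (2π·10 + 4π·11)·3
= 192π cm²/s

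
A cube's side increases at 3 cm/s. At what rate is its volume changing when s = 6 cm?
324 cm³/s

V = s³
dV/dt = 3s² · ds/dt = 3·6²·3 = 324 cm³/s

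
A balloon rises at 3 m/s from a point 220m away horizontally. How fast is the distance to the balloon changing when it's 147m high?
441√70009/70009 ≈ 1.667 m/s

z² = 220² + y²
z = √(220² + 147²) = √70009
dz/dt = y/z · dy/dt = 147/√70009 · 3 = 441√70009/70009 ≈ 1.667 m/s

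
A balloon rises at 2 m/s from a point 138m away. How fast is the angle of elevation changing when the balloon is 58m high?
0.012317 rad/s

tan(θ) = y/138
sec²(θ) · dθ/dt = (1/138) · dy/dt
dθ/dt = cos²(θ)/138 · 2 = 138/(138² + 58²) · 2
dθ/dt = 0.012317 rad/s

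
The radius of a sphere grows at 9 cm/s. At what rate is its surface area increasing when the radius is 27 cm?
1944π cm²/s

S = 4πr²
dS/dt = dS/dr · dr/dt = 8πr · 9
At r = 27: dS/dt = 1944π cm²/s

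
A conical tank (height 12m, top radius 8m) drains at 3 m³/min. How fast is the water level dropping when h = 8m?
27/(256π) ≈ 0.03357 m/min

r/h = 8/12, so r = (2/3)h
V = (1/3)πr²h = (1/3)π((2/3)h)²h = (4/27)πh³
dV/dh = (4/9)πh²
dh/dt = (dV/dt)/(dV/dh) = -3/((4/9)π·8²) = -27/(256π) m/min
The level is dropping at 27/(256π) ≈ 0.03357 m/min.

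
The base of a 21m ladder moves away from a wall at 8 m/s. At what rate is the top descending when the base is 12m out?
32√33/33 ≈ 5.57 m/s

x² + y² = 21²
2x·dx/dt + 2y·dy/dt = 0
dy/dt = -x/y · dx/dt = -12/(3√33) · 8 = -32√33/33 m/s
The top is descending at 32√33/33 ≈ 5.57 m/s.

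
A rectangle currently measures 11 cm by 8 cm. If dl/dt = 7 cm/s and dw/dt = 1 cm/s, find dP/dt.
16 cm/s

P = 2(l + w)
dP/dt = 2(dl/dt + dw/dt) = 2(7 + 1) = 16 cm/s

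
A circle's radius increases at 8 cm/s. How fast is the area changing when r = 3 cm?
48π cm²/s

A = πr²
dA/dt = 2πr · dr/dt = 2π(3)(8) = 48π cm²/s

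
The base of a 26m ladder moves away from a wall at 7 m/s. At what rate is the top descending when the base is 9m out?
9√595/85 ≈ 2.583 m/s

x² + y² = 26²
2x·dx/dt + 2y·dy/dt = 0
dy/dt = -x/y · dx/dt = -9/√595 · 7 = -9√595/85 m/s
The top is descending at 9√595/85 ≈ 2.583 m/s.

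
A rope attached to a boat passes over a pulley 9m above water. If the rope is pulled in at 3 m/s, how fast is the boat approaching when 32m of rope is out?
96√943/943 ≈ 3.126 m/s

rope² = x² + 9²
x = √(32² - 9²) = √943
dx/dt = (rope/x) · d(rope)/dt = (32/√943) · (-3) = -96√943/943 m/s
The boat approaches at 96√943/943 ≈ 3.126 m/s.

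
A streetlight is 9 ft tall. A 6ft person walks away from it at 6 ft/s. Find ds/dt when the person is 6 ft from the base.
12 ft/s

By similar triangles: 9/(x+s) = 6/s
Solving: s = 6x/3
ds/dt = 6/3 · dx/dt = 2 · 6 = 12 ft/s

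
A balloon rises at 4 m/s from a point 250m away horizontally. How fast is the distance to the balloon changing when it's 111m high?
444√74821/74821 ≈ 1.623 m/s

z² = 250² + y²
z = √(250² + 111²) = √74821
dz/dt = y/z · dy/dt = 111/√74821 · 4 = 444√74821/74821 ≈ 1.623 m/s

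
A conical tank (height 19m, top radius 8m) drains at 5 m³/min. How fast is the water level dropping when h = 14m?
1805/(12544π) ≈ 0.0458 m/min

r/h = 8/19, so r = (8/19)h
V = (1/3)πr²h = (1/3)π((8/19)h)²h = (64/1083)πh³
dV/dh = (64/361)πh²
dh/dt = (dV/dt)/(dV/dh) = -5/((64/361)π·14²) = -1805/(12544π) m/min
The level is dropping at 1805/(12544π) ≈ 0.0458 m/min.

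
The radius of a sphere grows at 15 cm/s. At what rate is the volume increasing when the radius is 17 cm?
17340π cm³/s

V = (4/3)πr³
dV/dt = dV/dr · dr/dt = 4πr² · 15
At r = 17: dV/dt = 17340π cm³/s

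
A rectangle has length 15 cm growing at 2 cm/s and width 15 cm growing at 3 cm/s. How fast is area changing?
75 cm²/s

A = lw
dA/dt = w·dl/dt + l·dw/dt = 15·2 + 15·3 = 75 cm²/s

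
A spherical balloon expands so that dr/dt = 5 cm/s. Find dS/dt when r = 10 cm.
400π cm²/s

S = 4πr²
dS/dt = dS/dr · dr/dt = 8πr · 5
At r = 10: dS/dt = 400π cm²/s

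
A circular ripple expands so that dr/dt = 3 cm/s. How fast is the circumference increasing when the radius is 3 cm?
6π cm/s

C = 2πr
dC/dt = 2π · dr/dt = 2π · 3 = 6π cm/s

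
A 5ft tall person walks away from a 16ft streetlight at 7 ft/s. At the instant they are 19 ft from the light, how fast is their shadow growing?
35/11 ft/s

By similar triangles: 16/(x+s) = 5/s
Solving: s = 5x/11
ds/dt = 5/11 · dx/dt = 5/11 · 7 = 35/11 ft/s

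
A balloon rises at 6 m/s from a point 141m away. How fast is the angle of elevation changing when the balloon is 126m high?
0.02366 rad/s

tan(θ) = y/141
sec²(θ) · dθ/dt = (1/141) · dy/dt
dθ/dt = cos²(θ)/141 · 6 = 141/(141² + 126²) · 6
dθ/dt = 0.02366 rad/s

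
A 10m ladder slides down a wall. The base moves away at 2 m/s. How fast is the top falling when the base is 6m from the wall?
3/2 = 1.5 m/s

x² + y² = 10²
2x·dx/dt + 2y·dy/dt = 0
dy/dt = -x/y · dx/dt = -6/8 · 2 = -3/2 m/s
The top is descending at 3/2 = 1.5 m/s.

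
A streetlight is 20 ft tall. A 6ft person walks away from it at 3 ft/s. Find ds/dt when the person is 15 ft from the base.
9/7 ft/s

By similar triangles: 20/(x+s) = 6/s
Solving: s = 6x/14
ds/dt = 6/14 · dx/dt = 3/7 · 3 = 9/7 ft/s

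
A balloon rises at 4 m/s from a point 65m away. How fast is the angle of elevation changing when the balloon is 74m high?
0.026801 rad/s

tan(θ) = y/65
sec²(θ) · dθ/dt = (1/65) · dy/dt
dθ/dt = cos²(θ)/65 · 4 = 65/(65² + 74²) · 4
dθ/dt = 0.026801 rad/s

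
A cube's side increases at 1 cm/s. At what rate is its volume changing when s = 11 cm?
363 cm³/s

V = s³
dV/dt = 3s² · ds/dt = 3·11²·1 = 363 cm³/s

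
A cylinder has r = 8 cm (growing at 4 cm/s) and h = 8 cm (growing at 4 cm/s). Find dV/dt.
768π cm³/s

V = πr²h
dV/dt = 2πrh·dr/dt + πr²·dh/dt
= 2π(8)(8)(4) + π(8)²(4)
= 768π cm³/s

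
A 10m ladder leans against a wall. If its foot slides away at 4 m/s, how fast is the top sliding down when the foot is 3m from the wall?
12√91/91 ≈ 1.258 m/s

x² + y² = 10²
2x·dx/dt + 2y·dy/dt = 0
dy/dt = -x/y · dx/dt = -3/√91 · 4 = -12√91/91 m/s
The top is descending at 12√91/91 ≈ 1.258 m/s.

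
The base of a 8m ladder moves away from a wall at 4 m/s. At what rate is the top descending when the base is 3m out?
12√55/55 ≈ 1.618 m/s

x² + y² = 8²
2x·dx/dt + 2y·dy/dt = 0
dy/dt = -x/y · dx/dt = -3/√55 · 4 = -12√55/55 m/s
The top is descending at 12√55/55 ≈ 1.618 m/s.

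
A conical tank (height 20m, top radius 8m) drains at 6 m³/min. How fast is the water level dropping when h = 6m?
25/(24π) ≈ 0.3316 m/min

r/h = 8/20, so r = (2/5)h
V = (1/3)πr²h = (1/3)π((2/5)h)²h = (4/75)πh³
dV/dh = (4/25)πh²
dh/dt = (dV/dt)/(dV/dh) = -6/((4/25)π·6²) = -25/(24π) m/min
The level is dropping at 25/(24π) ≈ 0.3316 m/min.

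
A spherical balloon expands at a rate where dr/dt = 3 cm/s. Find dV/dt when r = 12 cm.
1728π cm³/s

V = (4/3)πr³
dV/dt = dV/dr · dr/dt = 4πr² · 3
At r = 12: dV/dt = 1728π cm³/s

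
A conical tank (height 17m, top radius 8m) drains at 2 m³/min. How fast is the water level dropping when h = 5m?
289/(800π) ≈ 0.115 m/min

r/h = 8/17, so r = (8/17)h
V = (1/3)πr²h = (1/3)π((8/17)h)²h = (64/867)πh³
dV/dh = (64/289)πh²
dh/dt = (dV/dt)/(dV/dh) = -2/((64/289)π·5²) = -289/(800π) m/min
The level is dropping at 289/(800π) ≈ 0.115 m/min.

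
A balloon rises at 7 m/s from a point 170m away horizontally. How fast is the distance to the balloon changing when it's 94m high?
329√9434/9434 ≈ 3.387 m/s

z² = 170² + y²
z = √(170² + 94²) = 2√9434
dz/dt = y/z · dy/dt = 94/(2√9434) · 7 = 329√9434/9434 ≈ 3.387 m/s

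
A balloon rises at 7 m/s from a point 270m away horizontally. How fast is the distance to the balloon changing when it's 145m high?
203√13/221 ≈ 3.312 m/s

z² = 270² + y²
z = √(270² + 145²) = 85√13
dz/dt = y/z · dy/dt = 145/(85√13) · 7 = 203√13/221 ≈ 3.312 m/s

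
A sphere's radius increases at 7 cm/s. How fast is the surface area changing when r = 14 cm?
784π cm²/s

S = 4πr²
dS/dt = dS/dr · dr/dt = 8πr · 7
At r = 14: dS/dt = 784π cm²/s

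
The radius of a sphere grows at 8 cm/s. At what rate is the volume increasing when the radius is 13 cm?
5408π cm³/s

V = (4/3)πr³
dV/dt = dV/dr · dr/dt = 4πr² · 8
At r = 13: dV/dt = 5408π cm³/s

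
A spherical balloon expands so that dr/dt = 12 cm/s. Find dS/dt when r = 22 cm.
2112π cm²/s

S = 4πr²
dS/dt = dS/dr · dr/dt = 8πr · 12
At r = 22: dS/dt = 2112π cm²/s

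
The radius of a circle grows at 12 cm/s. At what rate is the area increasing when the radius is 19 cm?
456π cm²/s

A = πr²
dA/dt = 2πr · dr/dt = 2π(19)(12) = 456π cm²/s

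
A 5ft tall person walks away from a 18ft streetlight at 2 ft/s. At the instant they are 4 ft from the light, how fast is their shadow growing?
10/13 ft/s

By similar triangles: 18/(x+s) = 5/s
Solving: s = 5x/13
ds/dt = 5/13 · dx/dt = 5/13 · 2 = 10/13 ft/s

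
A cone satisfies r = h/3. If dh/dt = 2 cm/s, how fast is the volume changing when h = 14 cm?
392π/9 cm³/s

V = (1/3)π(h/3)²h = πh³/27
dV/dt = πh²/9 · 2
At h = 14: dV/dt = 392π/9 cm³/s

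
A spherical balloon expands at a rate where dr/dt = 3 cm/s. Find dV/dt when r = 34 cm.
13872π cm³/s

V = (4/3)πr³
dV/dt = dV/dr · dr/dt = 4πr² · 3
At r = 34: dV/dt = 13872π cm³/s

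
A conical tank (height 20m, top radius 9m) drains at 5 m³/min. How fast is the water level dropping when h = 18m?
500/(6561π) ≈ 0.02426 m/min

r/h = 9/20, so r = (9/20)h
V = (1/3)πr²h = (1/3)π((9/20)h)²h = (27/400)πh³
dV/dh = (81/400)πh²
dh/dt = (dV/dt)/(dV/dh) = -5/((81/400)π·18²) = -500/(6561π) m/min
The level is dropping at 500/(6561π) ≈ 0.02426 m/min.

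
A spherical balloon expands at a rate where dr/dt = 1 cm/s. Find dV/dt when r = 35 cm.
4900π cm³/s

V = (4/3)πr³
dV/dt = dV/dr · dr/dt = 4πr² · 1
At r = 35: dV/dt = 4900π cm³/s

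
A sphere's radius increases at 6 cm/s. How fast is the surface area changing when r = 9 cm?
432π cm²/s

S = 4πr²
dS/dt = dS/dr · dr/dt = 8πr · 6
At r = 9: dS/dt = 432π cm²/s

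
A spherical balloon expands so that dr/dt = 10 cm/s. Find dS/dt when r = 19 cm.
1520π cm²/s

S = 4πr²
dS/dt = dS/dr · dr/dt = 8πr · 10
At r = 19: dS/dt = 1520π cm²/s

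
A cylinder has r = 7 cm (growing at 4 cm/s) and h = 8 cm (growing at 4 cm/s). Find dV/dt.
644π cm³/s

V = πr²h
dV/dt = 2πrh·dr/dt + πr²·dh/dt
= 2π(7)(8)(4) + π(7)²(4)
= 644π cm³/s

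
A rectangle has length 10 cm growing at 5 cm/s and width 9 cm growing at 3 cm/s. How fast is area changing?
75 cm²/s

A = lw
dA/dt = w·dl/dt + l·dw/dt = 9·5 + 10·3 = 75 cm²/s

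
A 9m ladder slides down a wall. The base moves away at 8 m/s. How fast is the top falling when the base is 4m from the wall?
32√65/65 ≈ 3.969 m/s

x² + y² = 9²
2x·dx/dt + 2y·dy/dt = 0
dy/dt = -x/y · dx/dt = -4/√65 · 8 = -32√65/65 m/s
The top is descending at 32√65/65 ≈ 3.969 m/s.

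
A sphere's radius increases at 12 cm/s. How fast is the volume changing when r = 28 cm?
37632π cm³/s

V = (4/3)πr³
dV/dt = dV/dr · dr/dt = 4πr² · 12
At r = 28: dV/dt = 37632π cm³/s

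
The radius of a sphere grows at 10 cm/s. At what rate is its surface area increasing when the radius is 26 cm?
2080π cm²/s

S = 4πr²
dS/dt = dS/dr · dr/dt = 8πr · 10
At r = 26: dS/dt = 2080π cm²/s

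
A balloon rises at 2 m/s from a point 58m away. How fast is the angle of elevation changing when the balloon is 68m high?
0.014522 rad/s

tan(θ) = y/58
sec²(θ) · dθ/dt = (1/58) · dy/dt
dθ/dt = cos²(θ)/58 · 2 = 58/(58² + 68²) · 2
dθ/dt = 0.014522 rad/s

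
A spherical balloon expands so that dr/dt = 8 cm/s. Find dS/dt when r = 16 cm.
1024π cm²/s

S = 4πr²
dS/dt = dS/dr · dr/dt = 8πr · 8
At r = 16: dS/dt = 1024π cm²/s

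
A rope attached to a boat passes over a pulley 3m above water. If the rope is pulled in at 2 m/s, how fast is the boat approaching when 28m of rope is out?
56√31/155 ≈ 2.012 m/s

rope² = x² + 3²
x = √(28² - 3²) = 5√31
dx/dt = (rope/x) · d(rope)/dt = (28/(5√31)) · (-2) = -56√31/155 m/s
The boat approaches at 56√31/155 ≈ 2.012 m/s.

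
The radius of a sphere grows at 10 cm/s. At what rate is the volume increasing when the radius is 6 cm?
1440π cm³/s

V = (4/3)πr³
dV/dt = dV/dr · dr/dt = 4πr² · 10
At r = 6: dV/dt = 1440π cm³/s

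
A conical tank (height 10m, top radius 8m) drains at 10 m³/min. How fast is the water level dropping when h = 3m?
125/(72π) ≈ 0.5526 m/min

r/h = 8/10, so r = (4/5)h
V = (1/3)πr²h = (1/3)π((4/5)h)²h = (16/75)πh³
dV/dh = (16/25)πh²
dh/dt = (dV/dt)/(dV/dh) = -10/((16/25)π·3²) = -125/(72π) m/min
The level is dropping at 125/(72π) ≈ 0.5526 m/min.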